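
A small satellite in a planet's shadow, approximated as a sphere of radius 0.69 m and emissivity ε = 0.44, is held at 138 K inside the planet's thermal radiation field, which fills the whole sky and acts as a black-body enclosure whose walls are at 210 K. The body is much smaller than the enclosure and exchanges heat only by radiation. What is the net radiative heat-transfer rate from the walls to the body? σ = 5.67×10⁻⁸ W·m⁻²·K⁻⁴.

P_net ≈ 236 W

For a small grey body in a large enclosure: P_net = εσA(T_body⁴ − T_wall⁴).
A = 4πr² = 5.983 m²; T_body⁴ − T_wall⁴ = 3.627×10⁸ − 1.945×10⁹ = -1.582×10⁹ K⁴.
|P_net| = 0.44·5.67×10⁻⁸·5.983·1.582×10⁹.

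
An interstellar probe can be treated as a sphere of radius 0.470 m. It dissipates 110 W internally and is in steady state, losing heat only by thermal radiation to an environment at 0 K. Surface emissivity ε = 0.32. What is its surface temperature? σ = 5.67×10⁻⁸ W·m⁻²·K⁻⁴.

T ≈ 216 K

Steady state: internal power = radiated power, P = εσA T⁴.
Radiating area A = 4πr² = 2.776 m².
T⁴ = P/(εσA) = 110/(0.32·5.67×10⁻⁸·2.776) = 2.184×10⁹ K⁴.
T = (2.184×10⁹)^(1/4).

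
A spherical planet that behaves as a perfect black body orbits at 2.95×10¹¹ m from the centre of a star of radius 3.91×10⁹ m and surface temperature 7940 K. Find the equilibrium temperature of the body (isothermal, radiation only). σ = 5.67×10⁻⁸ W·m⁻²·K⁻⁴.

T ≈ 646 K

The star's surface emits σT_*⁴; at distance d the flux is S = σT_*⁴(R_*/d)².
S = 5.67×10⁻⁸·(7940)⁴·(3.91×10⁹/2.95×10¹¹)² = 39590 W/m².
For an isothermal sphere T⁴ = (1−a)S/(4σ) = 1.746×10¹¹ K⁴.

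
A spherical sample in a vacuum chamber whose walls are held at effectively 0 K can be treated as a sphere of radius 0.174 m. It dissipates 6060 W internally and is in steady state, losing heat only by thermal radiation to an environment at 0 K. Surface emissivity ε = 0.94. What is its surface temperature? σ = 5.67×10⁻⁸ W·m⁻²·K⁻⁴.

T ≈ 739 K

Steady state: internal power = radiated power, P = εσA T⁴.
Radiating area A = 4πr² = 0.3805 m².
T⁴ = P/(εσA) = 6060/(0.94·5.67×10⁻⁸·0.3805) = 2.989×10¹¹ K⁴.
T = (2.989×10¹¹)^(1/4).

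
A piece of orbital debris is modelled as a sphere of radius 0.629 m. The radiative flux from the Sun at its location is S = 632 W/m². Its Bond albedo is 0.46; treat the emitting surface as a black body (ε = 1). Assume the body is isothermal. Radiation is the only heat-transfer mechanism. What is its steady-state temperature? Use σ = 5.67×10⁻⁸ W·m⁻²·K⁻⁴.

T ≈ 197 K

At equilibrium, absorbed power = emitted power.
Absorbing cross-section = πr² = 1.243 m²; emitting surface = 4πr² = 4.972 m² (ratio 4).
(1−a)S·A_cross = εσ·A_surf·T⁴  ⇒  T⁴ = (1−a)S/(4σ).
T⁴ = 0.540·632/(4·5.67×10⁻⁸) = 1.505×10⁹ K⁴.
T = (1.505×10⁹)^(1/4).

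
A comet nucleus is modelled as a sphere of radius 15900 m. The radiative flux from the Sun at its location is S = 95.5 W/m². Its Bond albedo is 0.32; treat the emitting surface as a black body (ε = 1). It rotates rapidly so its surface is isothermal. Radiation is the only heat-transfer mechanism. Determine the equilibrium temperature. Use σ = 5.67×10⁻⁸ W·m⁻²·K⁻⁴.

T ≈ 130 K

At equilibrium, absorbed power = emitted power.
Absorbing cross-section = πr² = 7.942×10⁸ m²; emitting surface = 4πr² = 3.177×10⁹ m² (ratio 4).
(1−a)S·A_cross = εσ·A_surf·T⁴  ⇒  T⁴ = (1−a)S/(4σ).
T⁴ = 0.680·95.5/(4·5.67×10⁻⁸) = 2.863×10⁸ K⁴.
T = (2.863×10⁸)^(1/4).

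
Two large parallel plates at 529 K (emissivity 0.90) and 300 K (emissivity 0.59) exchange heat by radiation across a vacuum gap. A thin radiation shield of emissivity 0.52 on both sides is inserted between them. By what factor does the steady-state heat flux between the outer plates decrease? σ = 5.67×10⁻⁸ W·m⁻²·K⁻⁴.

factor ≈ 2.58

Without shield: q₀ = σΔ(T⁴)/(1/ε₁+1/ε₂−1) with denominator 1.806.
With shield the two gaps are in series; the resistances add: (1/ε₁+1/ε_s−1)+(1/ε_s+1/ε₂−1) = 2.034+2.618 = 4.652.
Heat-flux ratio q₀/q = 4.652/1.806.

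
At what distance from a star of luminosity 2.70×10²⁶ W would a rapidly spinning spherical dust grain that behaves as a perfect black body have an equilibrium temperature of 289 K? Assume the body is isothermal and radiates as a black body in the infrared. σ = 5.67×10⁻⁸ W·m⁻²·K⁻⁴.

For an isothermal black-emitting sphere, (1−a)S·πr² = σ·4πr²·T⁴ ⇒ S = 4σT⁴/(1−a).
S = 4·5.67×10⁻⁸·(289)⁴/1.00 = 1582 W/m².
Flux falls as S = L/(4πd²), so d = √(L/(4πS)) = √(2.70×10²⁶/(4π·1582)).

d ≈ 1.17×10¹¹ m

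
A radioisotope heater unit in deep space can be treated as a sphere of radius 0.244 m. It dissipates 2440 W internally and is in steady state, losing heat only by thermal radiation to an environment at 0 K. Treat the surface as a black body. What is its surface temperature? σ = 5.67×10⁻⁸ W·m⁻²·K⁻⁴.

T ≈ 490 K

Steady state: internal power = radiated power, P = εσA T⁴.
Radiating area A = 4πr² = 0.7482 m².
T⁴ = P/(εσA) = 2440/(1.0·5.67×10⁻⁸·0.7482) = 5.752×10¹⁰ K⁴.
T = (5.752×10¹⁰)^(1/4).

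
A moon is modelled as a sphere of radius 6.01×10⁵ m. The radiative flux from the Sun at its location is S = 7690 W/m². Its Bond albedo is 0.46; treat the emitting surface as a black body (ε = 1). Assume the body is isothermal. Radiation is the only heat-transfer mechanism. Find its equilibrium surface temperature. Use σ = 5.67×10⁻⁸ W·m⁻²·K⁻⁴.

T ≈ 368 K

At equilibrium, absorbed power = emitted power.
Absorbing cross-section = πr² = 1.135×10¹² m²; emitting surface = 4πr² = 4.539×10¹² m² (ratio 4).
(1−a)S·A_cross = εσ·A_surf·T⁴  ⇒  T⁴ = (1−a)S/(4σ).
T⁴ = 0.540·7690/(4·5.67×10⁻⁸) = 1.831×10¹⁰ K⁴.
T = (1.831×10¹⁰)^(1/4).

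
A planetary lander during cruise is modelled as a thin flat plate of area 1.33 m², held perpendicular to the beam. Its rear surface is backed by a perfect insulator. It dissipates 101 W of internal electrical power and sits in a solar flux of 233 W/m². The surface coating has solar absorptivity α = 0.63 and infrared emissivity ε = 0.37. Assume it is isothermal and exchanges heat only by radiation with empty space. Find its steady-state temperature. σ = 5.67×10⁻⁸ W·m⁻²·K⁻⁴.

T ≈ 321 K

At steady state, absorbed solar power + internal power = radiated power.
Absorbed: α·S·A_cross = 0.63·233·1.330 = 195.2 W (cross-section A).
Total input = 195.2 + 101 = 296.2 W.
Radiated: εσ·A_surf·T⁴ with A_surf = A = 1.330 m².
T⁴ = 296.2/(0.37·5.67×10⁻⁸·1.330) = 1.062×10¹⁰ K⁴.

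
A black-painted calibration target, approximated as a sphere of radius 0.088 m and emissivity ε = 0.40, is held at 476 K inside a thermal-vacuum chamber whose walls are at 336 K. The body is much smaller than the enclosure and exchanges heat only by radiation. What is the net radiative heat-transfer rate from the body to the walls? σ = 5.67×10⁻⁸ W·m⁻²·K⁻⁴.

For a small grey body in a large enclosure: P_net = εσA(T_body⁴ − T_wall⁴).
A = 4πr² = 0.09731 m²; T_body⁴ − T_wall⁴ = 5.134×10¹⁰ − 1.275×10¹⁰ = 3.859×10¹⁰ K⁴.
|P_net| = 0.40·5.67×10⁻⁸·0.09731·3.859×10¹⁰.

P_net ≈ 85.2 W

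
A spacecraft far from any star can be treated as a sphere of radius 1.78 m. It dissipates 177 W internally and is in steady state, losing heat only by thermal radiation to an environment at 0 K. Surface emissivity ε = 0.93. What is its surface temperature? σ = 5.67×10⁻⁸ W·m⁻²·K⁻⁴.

Steady state: internal power = radiated power, P = εσA T⁴.
Radiating area A = 4πr² = 39.82 m².
T⁴ = P/(εσA) = 177/(0.93·5.67×10⁻⁸·39.82) = 8.431×10⁷ K⁴.
T = (8.431×10⁷)^(1/4).

T ≈ 95.8 K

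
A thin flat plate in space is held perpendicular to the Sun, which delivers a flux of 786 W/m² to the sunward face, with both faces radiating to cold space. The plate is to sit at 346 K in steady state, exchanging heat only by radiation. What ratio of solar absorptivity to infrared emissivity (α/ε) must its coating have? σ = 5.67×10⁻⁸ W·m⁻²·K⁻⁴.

Balance: αS·A = εσ·2A·T⁴ ⇒ α/ε = 2σT⁴/S.
α/ε = 2·5.67×10⁻⁸·(346)⁴/786 = 2·5.67×10⁻⁸·1.433×10¹⁰/786.

α/ε ≈ 2.07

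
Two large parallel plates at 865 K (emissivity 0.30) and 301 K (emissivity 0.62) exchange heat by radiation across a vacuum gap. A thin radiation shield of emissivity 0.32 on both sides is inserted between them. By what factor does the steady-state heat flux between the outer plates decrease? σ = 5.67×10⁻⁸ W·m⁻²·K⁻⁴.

Without shield: q₀ = σΔ(T⁴)/(1/ε₁+1/ε₂−1) with denominator 3.946.
With shield the two gaps are in series; the resistances add: (1/ε₁+1/ε_s−1)+(1/ε_s+1/ε₂−1) = 5.458+3.738 = 9.196.
Heat-flux ratio q₀/q = 9.196/3.946.

factor ≈ 2.33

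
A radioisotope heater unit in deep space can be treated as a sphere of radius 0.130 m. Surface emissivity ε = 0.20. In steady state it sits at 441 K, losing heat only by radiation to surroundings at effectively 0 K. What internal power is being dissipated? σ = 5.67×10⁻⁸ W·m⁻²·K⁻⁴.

Steady state: P = εσA T⁴.
A = 4πr² = 0.2124 m²; T⁴ = (441)⁴ = 3.782×10¹⁰ K⁴.
P = 0.20 × 5.67×10⁻⁸ × 0.2124 × 3.782×10¹⁰.

P ≈ 91.1 W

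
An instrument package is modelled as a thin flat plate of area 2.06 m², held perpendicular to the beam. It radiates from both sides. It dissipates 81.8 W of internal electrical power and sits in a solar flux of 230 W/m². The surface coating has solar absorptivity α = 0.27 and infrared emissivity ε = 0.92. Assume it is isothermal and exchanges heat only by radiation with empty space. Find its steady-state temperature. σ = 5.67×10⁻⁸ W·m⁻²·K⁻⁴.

At steady state, absorbed solar power + internal power = radiated power.
Absorbed: α·S·A_cross = 0.27·230·2.060 = 127.9 W (cross-section A).
Total input = 127.9 + 81.8 = 209.7 W.
Radiated: εσ·A_surf·T⁴ with A_surf = 2A = 4.120 m².
T⁴ = 209.7/(0.92·5.67×10⁻⁸·4.120) = 9.759×10⁸ K⁴.

T ≈ 177 K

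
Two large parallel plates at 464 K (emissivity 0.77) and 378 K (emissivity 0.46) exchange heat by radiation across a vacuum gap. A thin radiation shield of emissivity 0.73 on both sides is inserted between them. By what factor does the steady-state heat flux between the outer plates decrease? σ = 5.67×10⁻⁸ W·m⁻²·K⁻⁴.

Without shield: q₀ = σΔ(T⁴)/(1/ε₁+1/ε₂−1) with denominator 2.473.
With shield the two gaps are in series; the resistances add: (1/ε₁+1/ε_s−1)+(1/ε_s+1/ε₂−1) = 1.669+2.544 = 4.212.
Heat-flux ratio q₀/q = 4.212/2.473.

factor ≈ 1.70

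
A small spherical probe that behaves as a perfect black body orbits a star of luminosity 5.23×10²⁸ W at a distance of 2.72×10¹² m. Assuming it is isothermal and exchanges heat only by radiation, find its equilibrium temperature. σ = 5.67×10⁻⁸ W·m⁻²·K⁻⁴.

T ≈ 223 K

First find the stellar flux at distance d: S = L/(4πd²) = 5.23×10²⁸/(4π·(2.72×10¹²)²) = 562.5 W/m².
For an isothermal sphere, absorbed (1−a)S·πr² = emitted σ·4πr²·T⁴, so T⁴ = (1−a)S/(4σ).
T⁴ = 1.00·562.5/(4·5.67×10⁻⁸) = 2.480×10⁹ K⁴.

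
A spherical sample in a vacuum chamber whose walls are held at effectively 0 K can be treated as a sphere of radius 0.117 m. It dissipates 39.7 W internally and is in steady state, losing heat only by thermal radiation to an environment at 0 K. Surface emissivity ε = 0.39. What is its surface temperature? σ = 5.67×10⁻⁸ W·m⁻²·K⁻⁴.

Steady state: internal power = radiated power, P = εσA T⁴.
Radiating area A = 4πr² = 0.1720 m².
T⁴ = P/(εσA) = 39.7/(0.39·5.67×10⁻⁸·0.1720) = 1.044×10¹⁰ K⁴.
T = (1.044×10¹⁰)^(1/4).

T ≈ 320 K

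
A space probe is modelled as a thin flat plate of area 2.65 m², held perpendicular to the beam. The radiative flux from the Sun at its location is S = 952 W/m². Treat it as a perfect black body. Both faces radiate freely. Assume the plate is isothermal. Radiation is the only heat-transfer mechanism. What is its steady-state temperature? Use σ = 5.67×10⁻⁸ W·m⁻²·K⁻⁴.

At equilibrium, absorbed power = emitted power.
Absorbing cross-section = A = 2.650 m²; emitting surface = 2A = 5.300 m² (ratio 2).
S·A_cross = εσ·A_surf·T⁴  ⇒  T⁴ = S/(2σ).
T⁴ = 1.00·952/(2·5.67×10⁻⁸) = 8.395×10⁹ K⁴.
T = (8.395×10⁹)^(1/4).

T ≈ 303 K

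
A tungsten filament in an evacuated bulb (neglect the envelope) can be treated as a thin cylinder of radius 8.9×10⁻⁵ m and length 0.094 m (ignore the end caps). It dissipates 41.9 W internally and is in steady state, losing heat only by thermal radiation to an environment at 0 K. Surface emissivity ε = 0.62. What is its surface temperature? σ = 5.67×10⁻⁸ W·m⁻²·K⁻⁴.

T ≈ 2180 K

Steady state: internal power = radiated power, P = εσA T⁴.
Radiating area A = 2πrL = 5.257×10⁻⁵ m².
T⁴ = P/(εσA) = 41.9/(0.62·5.67×10⁻⁸·5.257×10⁻⁵) = 2.267×10¹³ K⁴.
T = (2.267×10¹³)^(1/4).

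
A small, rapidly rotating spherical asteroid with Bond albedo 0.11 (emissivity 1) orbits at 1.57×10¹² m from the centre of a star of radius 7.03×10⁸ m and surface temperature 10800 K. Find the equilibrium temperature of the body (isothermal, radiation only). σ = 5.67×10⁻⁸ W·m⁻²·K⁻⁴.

T ≈ 157 K

The star's surface emits σT_*⁴; at distance d the flux is S = σT_*⁴(R_*/d)².
S = 5.67×10⁻⁸·(10800)⁴·(7.03×10⁸/1.57×10¹²)² = 154.7 W/m².
For an isothermal sphere T⁴ = (1−a)S/(4σ) = 6.069×10⁸ K⁴.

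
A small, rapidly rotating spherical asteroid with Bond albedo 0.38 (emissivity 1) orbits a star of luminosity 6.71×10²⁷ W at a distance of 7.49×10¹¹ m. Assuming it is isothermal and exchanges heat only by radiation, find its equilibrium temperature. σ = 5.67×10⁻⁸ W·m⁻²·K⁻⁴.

First find the stellar flux at distance d: S = L/(4πd²) = 6.71×10²⁷/(4π·(7.49×10¹¹)²) = 951.8 W/m².
For an isothermal sphere, absorbed (1−a)S·πr² = emitted σ·4πr²·T⁴, so T⁴ = (1−a)S/(4σ).
T⁴ = 0.620·951.8/(4·5.67×10⁻⁸) = 2.602×10⁹ K⁴.

T ≈ 226 K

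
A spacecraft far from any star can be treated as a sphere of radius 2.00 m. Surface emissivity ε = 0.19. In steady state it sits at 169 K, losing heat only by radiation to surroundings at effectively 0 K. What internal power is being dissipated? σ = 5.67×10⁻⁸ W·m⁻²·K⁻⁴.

P ≈ 442 W

Steady state: P = εσA T⁴.
A = 4πr² = 50.27 m²; T⁴ = (169)⁴ = 8.157×10⁸ K⁴.
P = 0.19 × 5.67×10⁻⁸ × 50.27 × 8.157×10⁸.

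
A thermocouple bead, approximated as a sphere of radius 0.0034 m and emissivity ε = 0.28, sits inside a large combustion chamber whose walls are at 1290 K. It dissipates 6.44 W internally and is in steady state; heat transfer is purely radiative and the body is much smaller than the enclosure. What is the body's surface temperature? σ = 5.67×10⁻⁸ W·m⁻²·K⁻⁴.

T ≈ 1540 K

For a small grey body in a large enclosure, net radiated power = εσA(T⁴ − T_w⁴).
Steady state: P = εσA(T⁴ − T_w⁴) with A = 4πr² = 1.453×10⁻⁴ m².
T⁴ = P/(εσA) + T_w⁴ = 6.44/(0.28·5.67×10⁻⁸·1.453×10⁻⁴) + (1290)⁴
    = 2.792×10¹² + 2.769×10¹² = 5.562×10¹² K⁴.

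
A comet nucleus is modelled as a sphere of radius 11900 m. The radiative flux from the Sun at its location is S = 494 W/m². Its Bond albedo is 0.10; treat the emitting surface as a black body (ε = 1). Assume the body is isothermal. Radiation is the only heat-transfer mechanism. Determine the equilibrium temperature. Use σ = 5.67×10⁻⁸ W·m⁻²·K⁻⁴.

At equilibrium, absorbed power = emitted power.
Absorbing cross-section = πr² = 4.449×10⁸ m²; emitting surface = 4πr² = 1.780×10⁹ m² (ratio 4).
(1−a)S·A_cross = εσ·A_surf·T⁴  ⇒  T⁴ = (1−a)S/(4σ).
T⁴ = 0.900·494/(4·5.67×10⁻⁸) = 1.960×10⁹ K⁴.
T = (1.960×10⁹)^(1/4).

T ≈ 210 K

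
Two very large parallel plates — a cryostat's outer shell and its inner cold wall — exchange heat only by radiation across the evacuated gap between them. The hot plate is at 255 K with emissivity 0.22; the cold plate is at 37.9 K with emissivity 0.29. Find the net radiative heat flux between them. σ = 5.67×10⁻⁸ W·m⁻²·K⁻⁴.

For two infinite grey parallel plates, q = σ(T₁⁴ − T₂⁴)/(1/ε₁ + 1/ε₂ − 1).
T₁⁴ − T₂⁴ = 4.228×10⁹ − 2.063×10⁶ = 4.226×10⁹ K⁴.
1/ε₁ + 1/ε₂ − 1 = 4.545 + 3.448 − 1 = 6.994.
q = 5.67×10⁻⁸ × 4.226×10⁹ / 6.994.

q ≈ 34.3 W/m²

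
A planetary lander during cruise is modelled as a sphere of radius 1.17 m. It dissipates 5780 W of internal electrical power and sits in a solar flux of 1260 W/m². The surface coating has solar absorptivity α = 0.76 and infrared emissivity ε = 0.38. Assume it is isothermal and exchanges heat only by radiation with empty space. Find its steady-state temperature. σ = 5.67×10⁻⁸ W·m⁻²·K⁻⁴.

At steady state, absorbed solar power + internal power = radiated power.
Absorbed: α·S·A_cross = 0.76·1260·4.301 = 4118 W (cross-section πr²).
Total input = 4118 + 5780 = 9898 W.
Radiated: εσ·A_surf·T⁴ with A_surf = 4πr² = 17.20 m².
T⁴ = 9898/(0.38·5.67×10⁻⁸·17.20) = 2.671×10¹⁰ K⁴.

T ≈ 404 K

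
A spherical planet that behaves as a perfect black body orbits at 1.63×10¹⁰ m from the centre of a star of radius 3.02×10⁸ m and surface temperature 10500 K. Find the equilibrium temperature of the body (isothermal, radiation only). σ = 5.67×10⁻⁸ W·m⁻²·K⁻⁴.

T ≈ 1010 K

The star's surface emits σT_*⁴; at distance d the flux is S = σT_*⁴(R_*/d)².
S = 5.67×10⁻⁸·(10500)⁴·(3.02×10⁸/1.63×10¹⁰)² = 2.366×10⁵ W/m².
For an isothermal sphere T⁴ = (1−a)S/(4σ) = 1.043×10¹² K⁴.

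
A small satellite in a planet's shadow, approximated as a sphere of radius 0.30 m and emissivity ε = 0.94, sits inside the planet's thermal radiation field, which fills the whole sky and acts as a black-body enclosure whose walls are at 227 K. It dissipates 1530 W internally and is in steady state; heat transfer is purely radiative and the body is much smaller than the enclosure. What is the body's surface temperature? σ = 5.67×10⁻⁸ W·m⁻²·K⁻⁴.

For a small grey body in a large enclosure, net radiated power = εσA(T⁴ − T_w⁴).
Steady state: P = εσA(T⁴ − T_w⁴) with A = 4πr² = 1.131 m².
T⁴ = P/(εσA) + T_w⁴ = 1530/(0.94·5.67×10⁻⁸·1.131) + (227)⁴
    = 2.538×10¹⁰ + 2.655×10⁹ = 2.804×10¹⁰ K⁴.

T ≈ 409 K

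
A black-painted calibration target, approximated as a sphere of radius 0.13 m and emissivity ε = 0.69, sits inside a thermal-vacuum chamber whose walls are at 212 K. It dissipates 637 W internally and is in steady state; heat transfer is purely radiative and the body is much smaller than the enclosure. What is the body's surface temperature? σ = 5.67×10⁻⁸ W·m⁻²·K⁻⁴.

T ≈ 530 K

For a small grey body in a large enclosure, net radiated power = εσA(T⁴ − T_w⁴).
Steady state: P = εσA(T⁴ − T_w⁴) with A = 4πr² = 0.2124 m².
T⁴ = P/(εσA) + T_w⁴ = 637/(0.69·5.67×10⁻⁸·0.2124) + (212)⁴
    = 7.667×10¹⁰ + 2.020×10⁹ = 7.869×10¹⁰ K⁴.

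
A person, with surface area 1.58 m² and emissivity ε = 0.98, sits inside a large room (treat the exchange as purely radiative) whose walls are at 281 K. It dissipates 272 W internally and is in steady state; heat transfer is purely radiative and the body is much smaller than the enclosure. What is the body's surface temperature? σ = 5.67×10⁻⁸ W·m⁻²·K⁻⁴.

T ≈ 311 K

For a small grey body in a large enclosure, net radiated power = εσA(T⁴ − T_w⁴).
Steady state: P = εσA(T⁴ − T_w⁴) with A = 1.58 m².
T⁴ = P/(εσA) + T_w⁴ = 272/(0.98·5.67×10⁻⁸·1.580) + (281)⁴
    = 3.098×10⁹ + 6.235×10⁹ = 9.333×10⁹ K⁴.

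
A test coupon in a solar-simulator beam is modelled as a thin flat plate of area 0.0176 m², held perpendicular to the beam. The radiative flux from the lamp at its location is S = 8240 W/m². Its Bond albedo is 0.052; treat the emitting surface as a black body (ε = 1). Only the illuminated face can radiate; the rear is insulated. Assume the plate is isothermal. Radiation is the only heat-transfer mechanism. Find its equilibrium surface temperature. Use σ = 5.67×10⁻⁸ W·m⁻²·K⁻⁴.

At equilibrium, absorbed power = emitted power.
Absorbing cross-section = A = 0.01760 m²; emitting surface = A = 0.01760 m² (ratio 1).
(1−a)S·A_cross = εσ·A_surf·T⁴  ⇒  T⁴ = (1−a)S/(1σ).
T⁴ = 0.948·8240/(1·5.67×10⁻⁸) = 1.378×10¹¹ K⁴.
T = (1.378×10¹¹)^(1/4).

T ≈ 609 K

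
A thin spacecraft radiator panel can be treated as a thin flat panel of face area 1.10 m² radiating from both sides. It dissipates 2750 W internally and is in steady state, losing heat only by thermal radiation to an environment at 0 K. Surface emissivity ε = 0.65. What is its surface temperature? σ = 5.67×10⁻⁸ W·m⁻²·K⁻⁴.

Steady state: internal power = radiated power, P = εσA T⁴.
Radiating area A = 2·1.10 = 2.200 m².
T⁴ = P/(εσA) = 2750/(0.65·5.67×10⁻⁸·2.200) = 3.392×10¹⁰ K⁴.
T = (3.392×10¹⁰)^(1/4).

T ≈ 429 K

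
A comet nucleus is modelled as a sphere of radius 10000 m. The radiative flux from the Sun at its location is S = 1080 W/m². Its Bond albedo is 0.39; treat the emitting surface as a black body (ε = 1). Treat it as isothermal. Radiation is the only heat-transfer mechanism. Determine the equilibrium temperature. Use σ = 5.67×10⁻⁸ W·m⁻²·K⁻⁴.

T ≈ 232 K

At equilibrium, absorbed power = emitted power.
Absorbing cross-section = πr² = 3.142×10⁸ m²; emitting surface = 4πr² = 1.257×10⁹ m² (ratio 4).
(1−a)S·A_cross = εσ·A_surf·T⁴  ⇒  T⁴ = (1−a)S/(4σ).
T⁴ = 0.610·1080/(4·5.67×10⁻⁸) = 2.905×10⁹ K⁴.
T = (2.905×10⁹)^(1/4).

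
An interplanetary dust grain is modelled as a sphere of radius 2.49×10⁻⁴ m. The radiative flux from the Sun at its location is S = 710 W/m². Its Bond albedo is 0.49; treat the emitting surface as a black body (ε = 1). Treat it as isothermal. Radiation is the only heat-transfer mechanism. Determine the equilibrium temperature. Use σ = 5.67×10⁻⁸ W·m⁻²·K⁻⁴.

T ≈ 200 K

At equilibrium, absorbed power = emitted power.
Absorbing cross-section = πr² = 1.948×10⁻⁷ m²; emitting surface = 4πr² = 7.791×10⁻⁷ m² (ratio 4).
(1−a)S·A_cross = εσ·A_surf·T⁴  ⇒  T⁴ = (1−a)S/(4σ).
T⁴ = 0.510·710/(4·5.67×10⁻⁸) = 1.597×10⁹ K⁴.
T = (1.597×10⁹)^(1/4).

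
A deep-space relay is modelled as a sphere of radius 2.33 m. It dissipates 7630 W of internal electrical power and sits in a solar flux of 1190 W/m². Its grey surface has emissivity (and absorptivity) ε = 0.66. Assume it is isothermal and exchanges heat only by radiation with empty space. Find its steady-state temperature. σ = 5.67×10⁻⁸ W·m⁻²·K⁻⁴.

At steady state, absorbed solar power + internal power = radiated power.
Absorbed: α·S·A_cross = 0.66·1190·17.06 = 13400 W (cross-section πr²).
Total input = 13400 + 7630 = 21030 W.
Radiated: εσ·A_surf·T⁴ with A_surf = 4πr² = 68.22 m².
T⁴ = 21030/(0.66·5.67×10⁻⁸·68.22) = 8.236×10⁹ K⁴.

T ≈ 301 K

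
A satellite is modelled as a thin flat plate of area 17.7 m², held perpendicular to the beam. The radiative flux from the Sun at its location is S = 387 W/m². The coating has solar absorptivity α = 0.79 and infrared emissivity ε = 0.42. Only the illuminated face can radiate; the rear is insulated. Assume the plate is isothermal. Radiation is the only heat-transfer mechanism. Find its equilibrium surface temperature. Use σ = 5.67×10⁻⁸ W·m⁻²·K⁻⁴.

At equilibrium, absorbed power = emitted power.
Absorbing cross-section = A = 17.70 m²; emitting surface = A = 17.70 m² (ratio 1).
αS·A_cross = εσ·A_surf·T⁴  ⇒  T⁴ = αS/(ε·1σ).
T⁴ = 0.790·387/(0.42·1·5.67×10⁻⁸) = 1.284×10¹⁰ K⁴.
T = (1.284×10¹⁰)^(1/4).

T ≈ 337 K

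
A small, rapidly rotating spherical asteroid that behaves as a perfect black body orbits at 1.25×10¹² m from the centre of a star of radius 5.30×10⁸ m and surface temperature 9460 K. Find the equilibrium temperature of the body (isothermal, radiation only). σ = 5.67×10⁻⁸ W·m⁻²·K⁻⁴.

T ≈ 138 K

The star's surface emits σT_*⁴; at distance d the flux is S = σT_*⁴(R_*/d)².
S = 5.67×10⁻⁸·(9460)⁴·(5.30×10⁸/1.25×10¹²)² = 81.64 W/m².
For an isothermal sphere T⁴ = (1−a)S/(4σ) = 3.599×10⁸ K⁴.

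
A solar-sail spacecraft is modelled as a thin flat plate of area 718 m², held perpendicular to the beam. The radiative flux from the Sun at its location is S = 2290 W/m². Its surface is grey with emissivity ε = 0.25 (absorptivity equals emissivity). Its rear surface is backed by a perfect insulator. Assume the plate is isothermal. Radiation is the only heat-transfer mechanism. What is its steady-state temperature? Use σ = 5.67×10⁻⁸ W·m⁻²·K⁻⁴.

At equilibrium, absorbed power = emitted power.
Absorbing cross-section = A = 718.0 m²; emitting surface = A = 718.0 m² (ratio 1).
εS·A_cross = εσ·A_surf·T⁴  ⇒  T⁴ = S/(1σ)   (ε cancels).
T⁴ = 2290/(1·5.67×10⁻⁸) = 4.039×10¹⁰ K⁴.
T = (4.039×10¹⁰)^(1/4).

T ≈ 448 K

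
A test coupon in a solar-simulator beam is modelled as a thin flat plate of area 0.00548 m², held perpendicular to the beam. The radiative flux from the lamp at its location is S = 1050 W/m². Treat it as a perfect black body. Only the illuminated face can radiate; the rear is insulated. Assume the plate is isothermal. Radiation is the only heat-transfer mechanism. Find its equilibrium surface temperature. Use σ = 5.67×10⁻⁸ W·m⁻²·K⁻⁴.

At equilibrium, absorbed power = emitted power.
Absorbing cross-section = A = 0.005480 m²; emitting surface = A = 0.005480 m² (ratio 1).
S·A_cross = εσ·A_surf·T⁴  ⇒  T⁴ = S/(1σ).
T⁴ = 1.00·1050/(1·5.67×10⁻⁸) = 1.852×10¹⁰ K⁴.
T = (1.852×10¹⁰)^(1/4).

T ≈ 369 K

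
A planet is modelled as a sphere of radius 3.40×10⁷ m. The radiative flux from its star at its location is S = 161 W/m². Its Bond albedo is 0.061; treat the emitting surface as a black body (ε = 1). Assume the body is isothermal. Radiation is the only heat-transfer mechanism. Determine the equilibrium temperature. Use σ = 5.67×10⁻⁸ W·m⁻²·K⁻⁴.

At equilibrium, absorbed power = emitted power.
Absorbing cross-section = πr² = 3.632×10¹⁵ m²; emitting surface = 4πr² = 1.453×10¹⁶ m² (ratio 4).
(1−a)S·A_cross = εσ·A_surf·T⁴  ⇒  T⁴ = (1−a)S/(4σ).
T⁴ = 0.939·161/(4·5.67×10⁻⁸) = 6.666×10⁸ K⁴.
T = (6.666×10⁸)^(1/4).

T ≈ 161 K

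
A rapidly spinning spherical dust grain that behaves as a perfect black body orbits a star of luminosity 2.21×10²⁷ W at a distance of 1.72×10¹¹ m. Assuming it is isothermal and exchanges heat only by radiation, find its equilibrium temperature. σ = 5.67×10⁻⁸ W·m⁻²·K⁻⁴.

First find the stellar flux at distance d: S = L/(4πd²) = 2.21×10²⁷/(4π·(1.72×10¹¹)²) = 5945 W/m².
For an isothermal sphere, absorbed (1−a)S·πr² = emitted σ·4πr²·T⁴, so T⁴ = (1−a)S/(4σ).
T⁴ = 1.00·5945/(4·5.67×10⁻⁸) = 2.621×10¹⁰ K⁴.

T ≈ 402 K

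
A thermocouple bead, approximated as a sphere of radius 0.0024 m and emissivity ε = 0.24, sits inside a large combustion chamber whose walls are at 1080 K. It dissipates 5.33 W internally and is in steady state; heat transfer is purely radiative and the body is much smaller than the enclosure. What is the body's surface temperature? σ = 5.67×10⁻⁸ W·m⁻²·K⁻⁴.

T ≈ 1610 K

For a small grey body in a large enclosure, net radiated power = εσA(T⁴ − T_w⁴).
Steady state: P = εσA(T⁴ − T_w⁴) with A = 4πr² = 7.238×10⁻⁵ m².
T⁴ = P/(εσA) + T_w⁴ = 5.33/(0.24·5.67×10⁻⁸·7.238×10⁻⁵) + (1080)⁴
    = 5.411×10¹² + 1.360×10¹² = 6.772×10¹² K⁴.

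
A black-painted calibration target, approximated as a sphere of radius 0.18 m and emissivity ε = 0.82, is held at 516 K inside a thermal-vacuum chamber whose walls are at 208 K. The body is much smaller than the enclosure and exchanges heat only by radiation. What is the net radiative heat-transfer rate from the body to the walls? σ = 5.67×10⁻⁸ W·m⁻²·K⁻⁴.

P_net ≈ 1310 W

For a small grey body in a large enclosure: P_net = εσA(T_body⁴ − T_wall⁴).
A = 4πr² = 0.4072 m²; T_body⁴ − T_wall⁴ = 7.089×10¹⁰ − 1.872×10⁹ = 6.902×10¹⁰ K⁴.
|P_net| = 0.82·5.67×10⁻⁸·0.4072·6.902×10¹⁰.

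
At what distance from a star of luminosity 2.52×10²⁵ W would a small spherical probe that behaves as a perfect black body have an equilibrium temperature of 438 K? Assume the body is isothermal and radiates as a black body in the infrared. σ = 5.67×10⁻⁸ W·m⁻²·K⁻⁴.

For an isothermal black-emitting sphere, (1−a)S·πr² = σ·4πr²·T⁴ ⇒ S = 4σT⁴/(1−a).
S = 4·5.67×10⁻⁸·(438)⁴/1.00 = 8347 W/m².
Flux falls as S = L/(4πd²), so d = √(L/(4πS)) = √(2.52×10²⁵/(4π·8347)).

d ≈ 1.55×10¹⁰ m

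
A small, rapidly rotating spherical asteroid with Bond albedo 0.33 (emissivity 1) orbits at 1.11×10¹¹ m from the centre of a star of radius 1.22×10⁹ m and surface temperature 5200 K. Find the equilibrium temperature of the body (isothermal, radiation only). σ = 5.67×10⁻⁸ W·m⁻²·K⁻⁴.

The star's surface emits σT_*⁴; at distance d the flux is S = σT_*⁴(R_*/d)².
S = 5.67×10⁻⁸·(5200)⁴·(1.22×10⁹/1.11×10¹¹)² = 5008 W/m².
For an isothermal sphere T⁴ = (1−a)S/(4σ) = 1.479×10¹⁰ K⁴.

T ≈ 349 K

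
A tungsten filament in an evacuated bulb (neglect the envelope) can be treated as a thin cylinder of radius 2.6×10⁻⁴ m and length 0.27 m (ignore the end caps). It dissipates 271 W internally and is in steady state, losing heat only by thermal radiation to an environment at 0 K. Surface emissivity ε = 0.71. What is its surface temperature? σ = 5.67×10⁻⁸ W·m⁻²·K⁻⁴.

Steady state: internal power = radiated power, P = εσA T⁴.
Radiating area A = 2πrL = 4.411×10⁻⁴ m².
T⁴ = P/(εσA) = 271/(0.71·5.67×10⁻⁸·4.411×10⁻⁴) = 1.526×10¹³ K⁴.
T = (1.526×10¹³)^(1/4).

T ≈ 1980 K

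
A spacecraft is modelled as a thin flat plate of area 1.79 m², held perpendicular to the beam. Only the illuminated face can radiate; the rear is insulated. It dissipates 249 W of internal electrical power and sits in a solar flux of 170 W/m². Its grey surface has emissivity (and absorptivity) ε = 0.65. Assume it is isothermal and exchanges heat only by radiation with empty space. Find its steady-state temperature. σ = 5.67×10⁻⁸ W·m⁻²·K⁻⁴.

T ≈ 287 K

At steady state, absorbed solar power + internal power = radiated power.
Absorbed: α·S·A_cross = 0.65·170·1.790 = 197.8 W (cross-section A).
Total input = 197.8 + 249 = 446.8 W.
Radiated: εσ·A_surf·T⁴ with A_surf = A = 1.790 m².
T⁴ = 446.8/(0.65·5.67×10⁻⁸·1.790) = 6.773×10⁹ K⁴.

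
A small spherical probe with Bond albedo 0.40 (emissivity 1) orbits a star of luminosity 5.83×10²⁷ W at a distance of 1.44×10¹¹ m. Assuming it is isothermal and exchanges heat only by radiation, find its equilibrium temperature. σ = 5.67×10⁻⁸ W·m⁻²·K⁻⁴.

First find the stellar flux at distance d: S = L/(4πd²) = 5.83×10²⁷/(4π·(1.44×10¹¹)²) = 22370 W/m².
For an isothermal sphere, absorbed (1−a)S·πr² = emitted σ·4πr²·T⁴, so T⁴ = (1−a)S/(4σ).
T⁴ = 0.600·22370/(4·5.67×10⁻⁸) = 5.919×10¹⁰ K⁴.

T ≈ 493 K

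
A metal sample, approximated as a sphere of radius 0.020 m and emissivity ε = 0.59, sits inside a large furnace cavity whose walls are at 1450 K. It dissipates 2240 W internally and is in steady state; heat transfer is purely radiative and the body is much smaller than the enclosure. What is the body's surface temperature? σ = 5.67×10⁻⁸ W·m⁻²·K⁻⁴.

For a small grey body in a large enclosure, net radiated power = εσA(T⁴ − T_w⁴).
Steady state: P = εσA(T⁴ − T_w⁴) with A = 4πr² = 0.005027 m².
T⁴ = P/(εσA) + T_w⁴ = 2240/(0.59·5.67×10⁻⁸·0.005027) + (1450)⁴
    = 1.332×10¹³ + 4.421×10¹² = 1.774×10¹³ K⁴.

T ≈ 2050 K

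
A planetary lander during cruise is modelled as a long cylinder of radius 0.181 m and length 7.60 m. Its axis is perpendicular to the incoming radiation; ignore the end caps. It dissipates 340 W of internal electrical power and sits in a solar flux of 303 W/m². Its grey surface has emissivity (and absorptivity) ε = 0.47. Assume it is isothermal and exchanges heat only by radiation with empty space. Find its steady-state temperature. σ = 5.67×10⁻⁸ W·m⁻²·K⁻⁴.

At steady state, absorbed solar power + internal power = radiated power.
Absorbed: α·S·A_cross = 0.47·303·2.751 = 391.8 W (cross-section 2rL).
Total input = 391.8 + 340 = 731.8 W.
Radiated: εσ·A_surf·T⁴ with A_surf = 2πrL = 8.643 m².
T⁴ = 731.8/(0.47·5.67×10⁻⁸·8.643) = 3.177×10⁹ K⁴.

T ≈ 237 K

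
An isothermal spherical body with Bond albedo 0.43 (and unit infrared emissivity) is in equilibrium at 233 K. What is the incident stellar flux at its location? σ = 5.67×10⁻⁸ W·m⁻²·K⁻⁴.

S ≈ 1170 W/m²

(1−a)S·πr² = σ·4πr²·T⁴ ⇒ S = 4σT⁴/(1−a).
S = 4·5.67×10⁻⁸·2.947×10⁹/0.570.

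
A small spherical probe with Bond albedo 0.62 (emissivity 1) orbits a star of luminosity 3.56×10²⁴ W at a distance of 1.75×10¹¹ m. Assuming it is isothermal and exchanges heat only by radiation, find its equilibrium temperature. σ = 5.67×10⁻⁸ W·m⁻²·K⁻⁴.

First find the stellar flux at distance d: S = L/(4πd²) = 3.56×10²⁴/(4π·(1.75×10¹¹)²) = 9.250 W/m².
For an isothermal sphere, absorbed (1−a)S·πr² = emitted σ·4πr²·T⁴, so T⁴ = (1−a)S/(4σ).
T⁴ = 0.380·9.250/(4·5.67×10⁻⁸) = 1.550×10⁷ K⁴.

T ≈ 62.7 K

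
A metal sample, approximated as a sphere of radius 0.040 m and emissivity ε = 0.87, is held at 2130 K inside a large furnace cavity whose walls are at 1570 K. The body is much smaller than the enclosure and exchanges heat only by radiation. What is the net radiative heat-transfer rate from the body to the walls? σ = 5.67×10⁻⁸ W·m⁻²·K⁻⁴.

P_net ≈ 14400 W

For a small grey body in a large enclosure: P_net = εσA(T_body⁴ − T_wall⁴).
A = 4πr² = 0.02011 m²; T_body⁴ − T_wall⁴ = 2.058×10¹³ − 6.076×10¹² = 1.451×10¹³ K⁴.
|P_net| = 0.87·5.67×10⁻⁸·0.02011·1.451×10¹³.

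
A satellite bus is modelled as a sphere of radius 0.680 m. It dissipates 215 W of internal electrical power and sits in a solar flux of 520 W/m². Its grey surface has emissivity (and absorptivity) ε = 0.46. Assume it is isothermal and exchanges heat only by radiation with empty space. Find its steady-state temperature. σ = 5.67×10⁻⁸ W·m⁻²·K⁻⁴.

At steady state, absorbed solar power + internal power = radiated power.
Absorbed: α·S·A_cross = 0.46·520·1.453 = 347.5 W (cross-section πr²).
Total input = 347.5 + 215 = 562.5 W.
Radiated: εσ·A_surf·T⁴ with A_surf = 4πr² = 5.811 m².
T⁴ = 562.5/(0.46·5.67×10⁻⁸·5.811) = 3.711×10⁹ K⁴.

T ≈ 247 K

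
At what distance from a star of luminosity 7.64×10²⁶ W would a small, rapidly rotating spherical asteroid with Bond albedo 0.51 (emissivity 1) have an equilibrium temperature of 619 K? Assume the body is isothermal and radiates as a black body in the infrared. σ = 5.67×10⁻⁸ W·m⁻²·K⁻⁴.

For an isothermal black-emitting sphere, (1−a)S·πr² = σ·4πr²·T⁴ ⇒ S = 4σT⁴/(1−a).
S = 4·5.67×10⁻⁸·(619)⁴/0.490 = 67950 W/m².
Flux falls as S = L/(4πd²), so d = √(L/(4πS)) = √(7.64×10²⁶/(4π·67950)).

d ≈ 2.99×10¹⁰ m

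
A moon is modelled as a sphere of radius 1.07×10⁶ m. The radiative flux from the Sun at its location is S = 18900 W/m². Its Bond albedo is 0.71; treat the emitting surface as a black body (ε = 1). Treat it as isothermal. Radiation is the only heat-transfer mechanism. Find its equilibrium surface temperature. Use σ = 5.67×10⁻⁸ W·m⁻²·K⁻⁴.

T ≈ 394 K

At equilibrium, absorbed power = emitted power.
Absorbing cross-section = πr² = 3.597×10¹² m²; emitting surface = 4πr² = 1.439×10¹³ m² (ratio 4).
(1−a)S·A_cross = εσ·A_surf·T⁴  ⇒  T⁴ = (1−a)S/(4σ).
T⁴ = 0.290·18900/(4·5.67×10⁻⁸) = 2.417×10¹⁰ K⁴.
T = (2.417×10¹⁰)^(1/4).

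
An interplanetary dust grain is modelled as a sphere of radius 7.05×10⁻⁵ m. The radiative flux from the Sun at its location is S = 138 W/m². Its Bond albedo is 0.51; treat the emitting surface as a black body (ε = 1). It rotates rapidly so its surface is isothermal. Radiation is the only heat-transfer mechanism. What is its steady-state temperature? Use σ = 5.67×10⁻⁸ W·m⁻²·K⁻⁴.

T ≈ 131 K

At equilibrium, absorbed power = emitted power.
Absorbing cross-section = πr² = 1.561×10⁻⁸ m²; emitting surface = 4πr² = 6.246×10⁻⁸ m² (ratio 4).
(1−a)S·A_cross = εσ·A_surf·T⁴  ⇒  T⁴ = (1−a)S/(4σ).
T⁴ = 0.490·138/(4·5.67×10⁻⁸) = 2.981×10⁸ K⁴.
T = (2.981×10⁸)^(1/4).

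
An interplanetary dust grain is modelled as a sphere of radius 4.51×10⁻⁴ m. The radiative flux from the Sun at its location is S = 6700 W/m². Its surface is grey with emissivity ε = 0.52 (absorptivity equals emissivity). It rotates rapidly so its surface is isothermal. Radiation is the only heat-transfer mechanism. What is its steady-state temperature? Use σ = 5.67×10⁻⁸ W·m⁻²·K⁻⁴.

T ≈ 415 K

At equilibrium, absorbed power = emitted power.
Absorbing cross-section = πr² = 6.390×10⁻⁷ m²; emitting surface = 4πr² = 2.556×10⁻⁶ m² (ratio 4).
εS·A_cross = εσ·A_surf·T⁴  ⇒  T⁴ = S/(4σ)   (ε cancels).
T⁴ = 6700/(4·5.67×10⁻⁸) = 2.954×10¹⁰ K⁴.
T = (2.954×10¹⁰)^(1/4).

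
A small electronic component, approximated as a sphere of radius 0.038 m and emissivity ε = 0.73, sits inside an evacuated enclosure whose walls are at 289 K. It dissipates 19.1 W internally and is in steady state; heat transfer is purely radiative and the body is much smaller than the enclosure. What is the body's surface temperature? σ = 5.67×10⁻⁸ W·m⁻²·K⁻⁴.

T ≈ 424 K

For a small grey body in a large enclosure, net radiated power = εσA(T⁴ − T_w⁴).
Steady state: P = εσA(T⁴ − T_w⁴) with A = 4πr² = 0.01815 m².
T⁴ = P/(εσA) + T_w⁴ = 19.1/(0.73·5.67×10⁻⁸·0.01815) + (289)⁴
    = 2.543×10¹⁰ + 6.976×10⁹ = 3.241×10¹⁰ K⁴.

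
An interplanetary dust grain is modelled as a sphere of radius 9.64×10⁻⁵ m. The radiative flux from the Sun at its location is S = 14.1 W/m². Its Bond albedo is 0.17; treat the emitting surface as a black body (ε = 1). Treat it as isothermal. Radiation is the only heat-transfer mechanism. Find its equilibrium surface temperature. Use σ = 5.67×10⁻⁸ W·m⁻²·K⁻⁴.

T ≈ 84.8 K

At equilibrium, absorbed power = emitted power.
Absorbing cross-section = πr² = 2.919×10⁻⁸ m²; emitting surface = 4πr² = 1.168×10⁻⁷ m² (ratio 4).
(1−a)S·A_cross = εσ·A_surf·T⁴  ⇒  T⁴ = (1−a)S/(4σ).
T⁴ = 0.830·14.1/(4·5.67×10⁻⁸) = 5.160×10⁷ K⁴.
T = (5.160×10⁷)^(1/4).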